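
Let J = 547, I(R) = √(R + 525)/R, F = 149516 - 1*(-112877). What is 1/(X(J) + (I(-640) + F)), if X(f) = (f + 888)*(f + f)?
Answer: 150100623360/275026820471930903 + 128*I*√115/275026820471930903 ≈ 5.4577e-7 + 4.991e-15*I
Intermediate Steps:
F = 262393 (F = 149516 + 112877 = 262393)
I(R) = √(525 + R)/R
X(f) = 2*f*(888 + f) (X(f) = (888 + f)*(2*f) = 2*f*(888 + f))
1/(X(J) + (I(-640) + F)) = 1/(2*547*(888 + 547) + (√(525 - 640)/(-640) + 262393)) = 1/(2*547*1435 + (-I*√115/640 + 262393)) = 1/(1569890 + (-I*√115/640 + 262393)) = 1/(1569890 + (262393 - I*√115/640)) = 1/(1832283 - I*√115/640)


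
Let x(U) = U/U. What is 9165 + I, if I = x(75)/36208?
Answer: 331846321/36208 ≈ 9165.0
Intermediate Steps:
x(U) = 1
I = 1/36208 ≈ 2.7618e-5
9165 + I = 9165 + 1/36208 = 331846321/36208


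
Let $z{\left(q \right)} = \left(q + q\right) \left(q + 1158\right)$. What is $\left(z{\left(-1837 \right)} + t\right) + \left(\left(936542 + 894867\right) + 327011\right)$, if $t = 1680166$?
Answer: $6333232$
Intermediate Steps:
$z{\left(q \right)} = 2 q \left(1158 + q\right)$
$\left(z{\left(-1837 \right)} + t\right) + \left(\left(936542 + 894867\right) + 327011\right) = \left(2 \left(-1837\right) \left(1158 - 1837\right) + 1680166\right) + \left(\left(936542 + 894867\right) + 327011\right) = \left(2 \left(-1837\right) \left(-679\right) + 1680166\right) + \left(1831409 + 327011\right) = \left(2494646 + 1680166\right) + 2158420 = 4174812 + 2158420 = 6333232$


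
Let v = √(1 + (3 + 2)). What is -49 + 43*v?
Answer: -49 + 43*√6 ≈ 56.328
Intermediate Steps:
v = √6 (v = √(1 + 5) = √6 ≈ 2.4495)
-49 + 43*v = -49 + 43*√6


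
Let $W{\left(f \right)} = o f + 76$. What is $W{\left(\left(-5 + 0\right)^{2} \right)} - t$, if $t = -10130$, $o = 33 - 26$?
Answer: $10381$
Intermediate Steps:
$o = 7$
$W{\left(f \right)} = 76 + 7 f$ ($W{\left(f \right)} = 7 f + 76 = 76 + 7 f$)
$W{\left(\left(-5 + 0\right)^{2} \right)} - t = \left(76 + 7 \left(-5 + 0\right)^{2}\right) - -10130 = \left(76 + 7 \left(-5\right)^{2}\right) + 10130 = \left(76 + 7 \cdot 25\right) + 10130 = \left(76 + 175\right) + 10130 = 251 + 10130 = 10381$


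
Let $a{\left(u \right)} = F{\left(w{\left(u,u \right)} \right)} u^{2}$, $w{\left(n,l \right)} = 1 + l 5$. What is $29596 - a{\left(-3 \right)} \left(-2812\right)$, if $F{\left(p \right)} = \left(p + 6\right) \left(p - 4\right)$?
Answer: $3673948$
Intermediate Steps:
$w{\left(n,l \right)} = 1 + 5 l$
$F{\left(p \right)} = \left(-4 + p\right) \left(6 + p\right)$ ($F{\left(p \right)} = \left(6 + p\right) \left(-4 + p\right) = \left(-4 + p\right) \left(6 + p\right)$)
$a{\left(u \right)} = u^{2} \left(-22 + \left(1 + 5 u\right)^{2} + 10 u\right)$ ($a{\left(u \right)} = \left(-24 + \left(1 + 5 u\right)^{2} + 2 \left(1 + 5 u\right)\right) u^{2} = \left(-24 + \left(1 + 5 u\right)^{2} + \left(2 + 10 u\right)\right) u^{2} = \left(-22 + \left(1 + 5 u\right)^{2} + 10 u\right) u^{2} = u^{2} \left(-22 + \left(1 + 5 u\right)^{2} + 10 u\right)$)
$29596 - a{\left(-3 \right)} \left(-2812\right) = 29596 - \left(-3\right)^{2} \left(-21 + 20 \left(-3\right) + 25 \left(-3\right)^{2}\right) \left(-2812\right) = 29596 - 9 \left(-21 - 60 + 25 \cdot 9\right) \left(-2812\right) = 29596 - 9 \left(-21 - 60 + 225\right) \left(-2812\right) = 29596 - 9 \cdot 144 \left(-2812\right) = 29596 - 1296 \left(-2812\right) = 29596 - -3644352 = 29596 + 3644352 = 3673948$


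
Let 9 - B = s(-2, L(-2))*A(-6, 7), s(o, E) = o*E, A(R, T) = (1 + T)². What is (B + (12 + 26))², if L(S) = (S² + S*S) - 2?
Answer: 664225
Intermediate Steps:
L(S) = -2 + 2*S² (L(S) = (S² + S²) - 2 = 2*S² - 2 = -2 + 2*S²)
s(o, E) = E*o
B = 777 (B = 9 - (-2 + 2*(-2)²)*(-2)*(1 + 7)² = 9 - (-2 + 2*4)*(-2)*8² = 9 - (-2 + 8)*(-2)*64 = 9 - 6*(-2)*64 = 9 - (-12)*64 = 9 - 1*(-768) = 9 + 768 = 777)
(B + (12 + 26))² = (777 + (12 + 26))² = (777 + 38)² = 815² = 664225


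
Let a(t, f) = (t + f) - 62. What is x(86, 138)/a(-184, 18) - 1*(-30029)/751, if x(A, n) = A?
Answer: 3391013/85614 ≈ 39.608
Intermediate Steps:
a(t, f) = -62 + f + t (a(t, f) = (f + t) - 62 = -62 + f + t)
x(86, 138)/a(-184, 18) - 1*(-30029)/751 = 86/(-62 + 18 - 184) - 1*(-30029)/751 = 86/(-228) + 30029*(1/751) = 86*(-1/228) + 30029/751 = -43/114 + 30029/751 = 3391013/85614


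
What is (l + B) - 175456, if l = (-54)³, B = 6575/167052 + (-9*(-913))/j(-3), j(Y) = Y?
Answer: -56072500693/167052 ≈ -3.3566e+5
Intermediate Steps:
B = -457548853/167052 (B = 6575/167052 - 9*(-913)/(-3) = 6575*(1/167052) + 8217*(-⅓) = 6575/167052 - 2739 = -457548853/167052 ≈ -2739.0)
l = -157464
(l + B) - 175456 = (-157464 - 457548853/167052) - 175456 = -26762224981/167052 - 175456 = -56072500693/167052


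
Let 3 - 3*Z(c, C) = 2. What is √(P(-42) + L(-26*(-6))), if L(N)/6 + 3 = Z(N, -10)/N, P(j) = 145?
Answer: √772746/78 ≈ 11.270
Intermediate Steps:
Z(c, C) = ⅓ (Z(c, C) = 1 - ⅓*2 = 1 - ⅔ = ⅓)
L(N) = -18 + 2/N (L(N) = -18 + 6*(1/(3*N)) = -18 + 2/N)
√(P(-42) + L(-26*(-6))) = √(145 + (-18 + 2/((-26*(-6))))) = √(145 + (-18 + 2/156)) = √(145 + (-18 + 2*(1/156))) = √(145 + (-18 + 1/78)) = √(145 - 1403/78) = √(9907/78) = √772746/78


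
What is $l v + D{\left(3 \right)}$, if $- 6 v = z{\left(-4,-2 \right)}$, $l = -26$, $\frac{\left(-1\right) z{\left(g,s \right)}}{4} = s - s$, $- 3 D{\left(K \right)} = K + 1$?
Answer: $- \frac{4}{3} \approx -1.3333$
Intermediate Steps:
$D{\left(K \right)} = - \frac{1}{3} - \frac{K}{3}$ ($D{\left(K \right)} = - \frac{K + 1}{3} = - \frac{1 + K}{3} = - \frac{1}{3} - \frac{K}{3}$)
$z{\left(g,s \right)} = 0$ ($z{\left(g,s \right)} = - 4 \left(s - s\right) = \left(-4\right) 0 = 0$)
$v = 0$ ($v = \left(- \frac{1}{6}\right) 0 = 0$)
$l v + D{\left(3 \right)} = \left(-26\right) 0 - \frac{4}{3} = 0 - \frac{4}{3} = - \frac{4}{3}$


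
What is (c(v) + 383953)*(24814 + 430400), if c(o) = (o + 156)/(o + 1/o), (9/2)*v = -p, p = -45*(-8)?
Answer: 1118769011108622/6401 ≈ 1.7478e+11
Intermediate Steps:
p = 360
v = -80 (v = 2*(-1*360)/9 = (2/9)*(-360) = -80)
c(o) = (156 + o)/(o + 1/o)
(c(v) + 383953)*(24814 + 430400) = (-80*(156 - 80)/(1 + (-80)²) + 383953)*(24814 + 430400) = (-80*76/(1 + 6400) + 383953)*455214 = (-80*76/6401 + 383953)*455214 = (-80*1/6401*76 + 383953)*455214 = (-6080/6401 + 383953)*455214 = (2457677073/6401)*455214 = 1118769011108622/6401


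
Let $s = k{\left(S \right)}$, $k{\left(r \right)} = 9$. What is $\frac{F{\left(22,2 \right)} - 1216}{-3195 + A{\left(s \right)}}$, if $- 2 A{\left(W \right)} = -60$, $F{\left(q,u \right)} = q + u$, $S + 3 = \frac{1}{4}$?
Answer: $\frac{1192}{3165} \approx 0.37662$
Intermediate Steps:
$S = - \frac{11}{4}$ ($S = -3 + \frac{1}{4} = - \frac{11}{4} \approx -2.75$)
$s = 9$
$A{\left(W \right)} = 30$ ($A{\left(W \right)} = \left(- \frac{1}{2}\right) \left(-60\right) = 30$)
$\frac{F{\left(22,2 \right)} - 1216}{-3195 + A{\left(s \right)}} = \frac{\left(22 + 2\right) - 1216}{-3195 + 30} = \frac{24 - 1216}{-3165} = \left(-1192\right) \left(- \frac{1}{3165}\right) = \frac{1192}{3165}$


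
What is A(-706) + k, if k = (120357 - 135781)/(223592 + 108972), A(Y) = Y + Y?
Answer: -117398948/83141 ≈ -1412.0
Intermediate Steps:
A(Y) = 2*Y
k = -3856/83141 (k = -15424/332564 = -15424*1/332564 = -3856/83141 ≈ -0.046379)
A(-706) + k = 2*(-706) - 3856/83141 = -1412 - 3856/83141 = -117398948/83141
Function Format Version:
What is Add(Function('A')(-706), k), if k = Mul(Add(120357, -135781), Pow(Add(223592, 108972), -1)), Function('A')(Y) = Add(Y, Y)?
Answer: Rational(-117398948, 83141) ≈ -1412.0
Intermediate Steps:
Function('A')(Y) = Mul(2, Y)
k = Rational(-3856, 83141) (k = Mul(-15424, Pow(332564, -1)) = Mul(-15424, Rational(1, 332564)) = Rational(-3856, 83141) ≈ -0.046379)
Add(Function('A')(-706), k) = Add(Mul(2, -706), Rational(-3856, 83141)) = Add(-1412, Rational(-3856, 83141)) = Rational(-117398948, 83141)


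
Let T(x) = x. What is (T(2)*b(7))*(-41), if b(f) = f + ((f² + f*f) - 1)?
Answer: -8528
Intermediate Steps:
b(f) = -1 + f + 2*f² (b(f) = f + ((f² + f²) - 1) = f + (2*f² - 1) = f + (-1 + 2*f²) = -1 + f + 2*f²)
(T(2)*b(7))*(-41) = (2*(-1 + 7 + 2*7²))*(-41) = (2*(-1 + 7 + 2*49))*(-41) = (2*(-1 + 7 + 98))*(-41) = (2*104)*(-41) = 208*(-41) = -8528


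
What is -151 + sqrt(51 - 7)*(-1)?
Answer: -151 - 2*sqrt(11) ≈ -157.63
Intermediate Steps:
-151 + sqrt(51 - 7)*(-1) = -151 + sqrt(44)*(-1) = -151 + (2*sqrt(11))*(-1) = -151 - 2*sqrt(11)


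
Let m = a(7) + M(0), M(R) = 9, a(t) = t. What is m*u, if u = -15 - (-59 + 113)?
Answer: -1104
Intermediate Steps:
u = -69 (u = -15 - 1*54 = -15 - 54 = -69)
m = 16 (m = 7 + 9 = 16)
m*u = 16*(-69) = -1104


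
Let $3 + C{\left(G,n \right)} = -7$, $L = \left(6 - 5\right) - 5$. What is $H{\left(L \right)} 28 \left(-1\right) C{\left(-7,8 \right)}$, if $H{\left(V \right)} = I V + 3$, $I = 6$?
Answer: $-5880$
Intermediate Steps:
$L = -4$ ($L = 1 - 5 = -4$)
$C{\left(G,n \right)} = -10$ ($C{\left(G,n \right)} = -3 - 7 = -10$)
$H{\left(V \right)} = 3 + 6 V$ ($H{\left(V \right)} = 6 V + 3 = 3 + 6 V$)
$H{\left(L \right)} 28 \left(-1\right) C{\left(-7,8 \right)} = \left(3 + 6 \left(-4\right)\right) 28 \left(-1\right) \left(-10\right) = \left(3 - 24\right) \left(-28\right) \left(-10\right) = \left(-21\right) \left(-28\right) \left(-10\right) = 588 \left(-10\right) = -5880$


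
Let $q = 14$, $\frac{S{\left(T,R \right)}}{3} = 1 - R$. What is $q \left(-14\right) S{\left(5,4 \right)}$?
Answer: $1764$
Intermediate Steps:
$S{\left(T,R \right)} = 3 - 3 R$ ($S{\left(T,R \right)} = 3 \left(1 - R\right) = 3 - 3 R$)
$q \left(-14\right) S{\left(5,4 \right)} = 14 \left(-14\right) \left(3 - 12\right) = - 196 \left(3 - 12\right) = \left(-196\right) \left(-9\right) = 1764$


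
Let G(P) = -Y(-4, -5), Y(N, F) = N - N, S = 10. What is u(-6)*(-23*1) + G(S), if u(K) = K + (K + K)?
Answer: 414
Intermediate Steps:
Y(N, F) = 0
G(P) = 0 (G(P) = -1*0 = 0)
u(K) = 3*K (u(K) = K + 2*K = 3*K)
u(-6)*(-23*1) + G(S) = (3*(-6))*(-23*1) + 0 = -18*(-23) + 0 = 414 + 0 = 414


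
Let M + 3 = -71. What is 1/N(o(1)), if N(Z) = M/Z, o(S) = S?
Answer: -1/74 ≈ -0.013514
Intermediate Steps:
M = -74 (M = -3 - 71 = -74)
N(Z) = -74/Z
1/N(o(1)) = 1/(-74/1) = 1/(-74*1) = 1/(-74) = -1/74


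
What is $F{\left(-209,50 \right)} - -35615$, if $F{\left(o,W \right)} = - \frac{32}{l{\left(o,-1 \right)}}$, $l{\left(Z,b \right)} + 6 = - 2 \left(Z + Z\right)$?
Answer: $\frac{14780209}{415} \approx 35615.0$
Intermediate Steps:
$l{\left(Z,b \right)} = -6 - 4 Z$ ($l{\left(Z,b \right)} = -6 - 2 \left(Z + Z\right) = -6 - 2 \cdot 2 Z = -6 - 4 Z$)
$F{\left(o,W \right)} = - \frac{32}{-6 - 4 o}$
$F{\left(-209,50 \right)} - -35615 = \frac{16}{3 + 2 \left(-209\right)} - -35615 = \frac{16}{3 - 418} + 35615 = \frac{16}{-415} + 35615 = 16 \left(- \frac{1}{415}\right) + 35615 = - \frac{16}{415} + 35615 = \frac{14780209}{415}$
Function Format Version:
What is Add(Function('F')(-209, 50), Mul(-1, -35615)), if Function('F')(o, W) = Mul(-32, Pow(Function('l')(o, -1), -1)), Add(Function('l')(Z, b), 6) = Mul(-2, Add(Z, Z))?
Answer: Rational(14780209, 415) ≈ 35615.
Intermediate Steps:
Function('l')(Z, b) = Add(-6, Mul(-4, Z)) (Function('l')(Z, b) = Add(-6, Mul(-2, Add(Z, Z))) = Add(-6, Mul(-2, Mul(2, Z))) = Add(-6, Mul(-4, Z)))
Function('F')(o, W) = Mul(-32, Pow(Add(-6, Mul(-4, o)), -1))
Add(Function('F')(-209, 50), Mul(-1, -35615)) = Add(Mul(16, Pow(Add(3, Mul(2, -209)), -1)), Mul(-1, -35615)) = Add(Mul(16, Pow(Add(3, -418), -1)), 35615) = Add(Mul(16, Pow(-415, -1)), 35615) = Add(Mul(16, Rational(-1, 415)), 35615) = Add(Rational(-16, 415), 35615) = Rational(14780209, 415)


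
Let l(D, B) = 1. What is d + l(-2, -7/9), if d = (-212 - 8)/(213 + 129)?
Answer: 61/171 ≈ 0.35673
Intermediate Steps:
d = -110/171 (d = -220/342 = -220*1/342 = -110/171 ≈ -0.64328)
d + l(-2, -7/9) = -110/171 + 1 = 61/171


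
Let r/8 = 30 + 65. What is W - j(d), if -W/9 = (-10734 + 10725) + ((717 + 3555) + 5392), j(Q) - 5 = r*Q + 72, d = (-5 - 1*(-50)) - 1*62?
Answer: -74052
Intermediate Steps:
d = -17 (d = (-5 + 50) - 62 = 45 - 62 = -17)
r = 760 (r = 8*(30 + 65) = 8*95 = 760)
j(Q) = 77 + 760*Q (j(Q) = 5 + (760*Q + 72) = 5 + (72 + 760*Q) = 77 + 760*Q)
W = -86895 (W = -9*((-10734 + 10725) + ((717 + 3555) + 5392)) = -9*(-9 + (4272 + 5392)) = -9*(-9 + 9664) = -9*9655 = -86895)
W - j(d) = -86895 - (77 + 760*(-17)) = -86895 - (77 - 12920) = -86895 - 1*(-12843) = -86895 + 12843 = -74052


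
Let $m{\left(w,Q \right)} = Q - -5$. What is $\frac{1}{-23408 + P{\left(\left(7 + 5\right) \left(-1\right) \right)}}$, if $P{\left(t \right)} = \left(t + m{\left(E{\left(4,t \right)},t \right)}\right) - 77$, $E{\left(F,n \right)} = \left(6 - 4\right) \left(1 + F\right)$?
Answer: $- \frac{1}{23504} \approx -4.2546 \cdot 10^{-5}$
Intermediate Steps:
$E{\left(F,n \right)} = 2 + 2 F$ ($E{\left(F,n \right)} = 2 \left(1 + F\right) = 2 + 2 F$)
$m{\left(w,Q \right)} = 5 + Q$ ($m{\left(w,Q \right)} = Q + 5 = 5 + Q$)
$P{\left(t \right)} = -72 + 2 t$ ($P{\left(t \right)} = \left(t + \left(5 + t\right)\right) - 77 = \left(5 + 2 t\right) - 77 = -72 + 2 t$)
$\frac{1}{-23408 + P{\left(\left(7 + 5\right) \left(-1\right) \right)}} = \frac{1}{-23408 - \left(72 - 2 \left(7 + 5\right) \left(-1\right)\right)} = \frac{1}{-23408 - \left(72 - 2 \cdot 12 \left(-1\right)\right)} = \frac{1}{-23408 + \left(-72 + 2 \left(-12\right)\right)} = \frac{1}{-23408 - 96} = \frac{1}{-23504} = - \frac{1}{23504}$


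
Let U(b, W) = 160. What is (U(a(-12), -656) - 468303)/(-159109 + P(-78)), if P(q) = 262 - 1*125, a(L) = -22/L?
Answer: 468143/158972 ≈ 2.9448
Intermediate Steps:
P(q) = 137 (P(q) = 262 - 125 = 137)
(U(a(-12), -656) - 468303)/(-159109 + P(-78)) = (160 - 468303)/(-159109 + 137) = -468143/(-158972) = -468143*(-1/158972) = 468143/158972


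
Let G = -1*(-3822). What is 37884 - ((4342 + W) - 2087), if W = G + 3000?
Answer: 28807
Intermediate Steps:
G = 3822
W = 6822 (W = 3822 + 3000 = 6822)
37884 - ((4342 + W) - 2087) = 37884 - ((4342 + 6822) - 2087) = 37884 - (11164 - 2087) = 37884 - 1*9077 = 37884 - 9077 = 28807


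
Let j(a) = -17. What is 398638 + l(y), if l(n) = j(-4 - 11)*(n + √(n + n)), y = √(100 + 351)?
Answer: 398638 - 17*√451 - 17*√2*451^(¼) ≈ 3.9817e+5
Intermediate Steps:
y = √451 ≈ 21.237
l(n) = -17*n - 17*√2*√n (l(n) = -17*(n + √(n + n)) = -17*(n + √(2*n)) = -17*(n + √2*√n) = -17*n - 17*√2*√n)
398638 + l(y) = 398638 + (-17*√451 - 17*√2*√(√451)) = 398638 + (-17*√451 - 17*√2*451^(¼)) = 398638 - 17*√451 - 17*√2*451^(¼)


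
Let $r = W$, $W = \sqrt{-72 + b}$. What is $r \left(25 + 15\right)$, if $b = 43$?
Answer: $40 i \sqrt{29} \approx 215.41 i$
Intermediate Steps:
$W = i \sqrt{29}$ ($W = \sqrt{-72 + 43} = \sqrt{-29} = i \sqrt{29} \approx 5.3852 i$)
$r = i \sqrt{29} \approx 5.3852 i$
$r \left(25 + 15\right) = i \sqrt{29} \left(25 + 15\right) = i \sqrt{29} \cdot 40 = 40 i \sqrt{29}$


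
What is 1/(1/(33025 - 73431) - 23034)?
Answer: -40406/930711805 ≈ -4.3414e-5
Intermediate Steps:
1/(1/(33025 - 73431) - 23034) = 1/(1/(-40406) - 23034) = 1/(-1/40406 - 23034) = 1/(-930711805/40406) = -40406/930711805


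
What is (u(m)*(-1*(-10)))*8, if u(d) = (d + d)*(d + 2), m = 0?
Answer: 0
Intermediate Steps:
u(d) = 2*d*(2 + d) (u(d) = (2*d)*(2 + d) = 2*d*(2 + d))
(u(m)*(-1*(-10)))*8 = ((2*0*(2 + 0))*(-1*(-10)))*8 = ((2*0*2)*10)*8 = (0*10)*8 = 0*8 = 0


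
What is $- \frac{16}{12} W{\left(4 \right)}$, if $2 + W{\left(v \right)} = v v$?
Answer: $- \frac{56}{3} \approx -18.667$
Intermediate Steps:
$W{\left(v \right)} = -2 + v^{2}$ ($W{\left(v \right)} = -2 + v v = -2 + v^{2}$)
$- \frac{16}{12} W{\left(4 \right)} = - \frac{16}{12} \left(-2 + 4^{2}\right) = \left(-16\right) \frac{1}{12} \left(-2 + 16\right) = \left(- \frac{4}{3}\right) 14 = - \frac{56}{3}$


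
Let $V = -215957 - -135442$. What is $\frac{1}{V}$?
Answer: $- \frac{1}{80515} \approx -1.242 \cdot 10^{-5}$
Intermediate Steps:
$V = -80515$ ($V = -215957 + 135442 = -80515$)
$\frac{1}{V} = \frac{1}{-80515} = - \frac{1}{80515}$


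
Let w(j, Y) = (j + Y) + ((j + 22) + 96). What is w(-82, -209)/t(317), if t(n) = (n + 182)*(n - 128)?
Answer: -85/31437 ≈ -0.0027038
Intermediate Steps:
w(j, Y) = 118 + Y + 2*j (w(j, Y) = (Y + j) + ((22 + j) + 96) = (Y + j) + (118 + j) = 118 + Y + 2*j)
t(n) = (-128 + n)*(182 + n) (t(n) = (182 + n)*(-128 + n) = (-128 + n)*(182 + n))
w(-82, -209)/t(317) = (118 - 209 + 2*(-82))/(-23296 + 317**2 + 54*317) = (118 - 209 - 164)/(-23296 + 100489 + 17118) = -255/94311 = -255*1/94311 = -85/31437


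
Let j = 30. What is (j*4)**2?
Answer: 14400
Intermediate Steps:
(j*4)**2 = (30*4)**2 = 120**2 = 14400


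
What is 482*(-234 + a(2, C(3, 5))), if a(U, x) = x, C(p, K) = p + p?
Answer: -109896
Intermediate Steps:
C(p, K) = 2*p
482*(-234 + a(2, C(3, 5))) = 482*(-234 + 2*3) = 482*(-234 + 6) = 482*(-228) = -109896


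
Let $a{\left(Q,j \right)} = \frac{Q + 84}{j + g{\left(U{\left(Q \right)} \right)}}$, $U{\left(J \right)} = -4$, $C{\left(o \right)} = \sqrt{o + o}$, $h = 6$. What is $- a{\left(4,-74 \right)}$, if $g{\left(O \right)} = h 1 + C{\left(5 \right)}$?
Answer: $\frac{2992}{2307} + \frac{44 \sqrt{10}}{2307} \approx 1.3572$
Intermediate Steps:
$C{\left(o \right)} = \sqrt{2} \sqrt{o}$ ($C{\left(o \right)} = \sqrt{2 o} = \sqrt{2} \sqrt{o}$)
$g{\left(O \right)} = 6 + \sqrt{10}$ ($g{\left(O \right)} = 6 \cdot 1 + \sqrt{2} \sqrt{5} = 6 + \sqrt{10}$)
$a{\left(Q,j \right)} = \frac{84 + Q}{6 + j + \sqrt{10}}$ ($a{\left(Q,j \right)} = \frac{Q + 84}{j + \left(6 + \sqrt{10}\right)} = \frac{84 + Q}{6 + j + \sqrt{10}}$)
$- a{\left(4,-74 \right)} = - \frac{84 + 4}{6 - 74 + \sqrt{10}} = - \frac{88}{-68 + \sqrt{10}}$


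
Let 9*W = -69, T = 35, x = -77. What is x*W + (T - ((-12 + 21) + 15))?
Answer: 1804/3 ≈ 601.33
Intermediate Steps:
W = -23/3 (W = (1/9)*(-69) = -23/3 ≈ -7.6667)
x*W + (T - ((-12 + 21) + 15)) = -77*(-23/3) + (35 - ((-12 + 21) + 15)) = 1771/3 + (35 - (9 + 15)) = 1771/3 + (35 - 1*24) = 1771/3 + (35 - 24) = 1771/3 + 11 = 1804/3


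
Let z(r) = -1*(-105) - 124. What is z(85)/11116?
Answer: -19/11116 ≈ -0.0017092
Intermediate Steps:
z(r) = -19 (z(r) = 105 - 124 = -19)
z(85)/11116 = -19/11116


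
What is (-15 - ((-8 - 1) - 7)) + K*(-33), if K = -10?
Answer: 331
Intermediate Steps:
(-15 - ((-8 - 1) - 7)) + K*(-33) = (-15 - ((-8 - 1) - 7)) - 10*(-33) = (-15 - (-9 - 7)) + 330 = (-15 - 1*(-16)) + 330 = (-15 + 16) + 330 = 1 + 330 = 331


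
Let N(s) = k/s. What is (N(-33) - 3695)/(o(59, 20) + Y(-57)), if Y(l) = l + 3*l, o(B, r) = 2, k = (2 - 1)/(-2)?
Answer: 243869/14916 ≈ 16.349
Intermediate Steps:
k = -½ (k = 1*(-½) = -½ ≈ -0.50000)
Y(l) = 4*l
N(s) = -1/(2*s)
(N(-33) - 3695)/(o(59, 20) + Y(-57)) = (-½/(-33) - 3695)/(2 + 4*(-57)) = (-½*(-1/33) - 3695)/(2 - 228) = (1/66 - 3695)/(-226) = -243869/66*(-1/226) = 243869/14916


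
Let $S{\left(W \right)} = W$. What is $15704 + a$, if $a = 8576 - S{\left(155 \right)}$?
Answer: $24125$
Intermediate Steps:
$a = 8421$ ($a = 8576 - 155 = 8421$)
$15704 + a = 15704 + 8421 = 24125$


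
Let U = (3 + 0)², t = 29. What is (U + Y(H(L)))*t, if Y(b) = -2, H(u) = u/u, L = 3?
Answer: 203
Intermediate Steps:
H(u) = 1
U = 9 (U = 3² = 9)
(U + Y(H(L)))*t = (9 - 2)*29 = 7*29 = 203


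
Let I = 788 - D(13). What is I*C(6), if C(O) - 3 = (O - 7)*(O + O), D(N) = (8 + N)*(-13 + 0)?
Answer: -9549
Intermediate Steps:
D(N) = -104 - 13*N (D(N) = (8 + N)*(-13) = -104 - 13*N)
I = 1061 (I = 788 - (-104 - 13*13) = 788 - (-104 - 169) = 788 - 1*(-273) = 788 + 273 = 1061)
C(O) = 3 + 2*O*(-7 + O) (C(O) = 3 + (O - 7)*(O + O) = 3 + (-7 + O)*(2*O) = 3 + 2*O*(-7 + O))
I*C(6) = 1061*(3 - 14*6 + 2*6²) = 1061*(3 - 84 + 2*36) = 1061*(3 - 84 + 72) = 1061*(-9) = -9549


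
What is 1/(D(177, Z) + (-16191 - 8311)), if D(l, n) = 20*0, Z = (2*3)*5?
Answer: -1/24502 ≈ -4.0813e-5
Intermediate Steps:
Z = 30 (Z = 6*5 = 30)
D(l, n) = 0
1/(D(177, Z) + (-16191 - 8311)) = 1/(0 + (-16191 - 8311)) = 1/(0 - 24502) = 1/(-24502) = -1/24502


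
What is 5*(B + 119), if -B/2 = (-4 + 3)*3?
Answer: 625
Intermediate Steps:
B = 6 (B = -2*(-4 + 3)*3 = -(-2)*3 = -2*(-3) = 6)
5*(B + 119) = 5*(6 + 119) = 5*125 = 625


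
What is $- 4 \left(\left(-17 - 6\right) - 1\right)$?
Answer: $96$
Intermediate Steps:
$- 4 \left(\left(-17 - 6\right) - 1\right) = - 4 \left(-23 - 1\right) = \left(-4\right) \left(-24\right) = 96$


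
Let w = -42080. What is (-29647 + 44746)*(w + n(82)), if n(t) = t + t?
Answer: -632889684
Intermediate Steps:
n(t) = 2*t
(-29647 + 44746)*(w + n(82)) = (-29647 + 44746)*(-42080 + 2*82) = 15099*(-42080 + 164) = 15099*(-41916) = -632889684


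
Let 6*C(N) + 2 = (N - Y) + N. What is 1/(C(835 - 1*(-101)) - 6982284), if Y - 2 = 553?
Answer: -6/41892389 ≈ -1.4322e-7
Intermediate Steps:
Y = 555 (Y = 2 + 553 = 555)
C(N) = -557/6 + N/3 (C(N) = -⅓ + ((N - 1*555) + N)/6 = -⅓ + ((N - 555) + N)/6 = -⅓ + ((-555 + N) + N)/6 = -⅓ + (-555 + 2*N)/6 = -⅓ + (-185/2 + N/3) = -557/6 + N/3)
1/(C(835 - 1*(-101)) - 6982284) = 1/((-557/6 + (835 - 1*(-101))/3) - 6982284) = 1/((-557/6 + (835 + 101)/3) - 6982284) = 1/((-557/6 + (⅓)*936) - 6982284) = 1/((-557/6 + 312) - 6982284) = 1/(1315/6 - 6982284) = 1/(-41892389/6) = -6/41892389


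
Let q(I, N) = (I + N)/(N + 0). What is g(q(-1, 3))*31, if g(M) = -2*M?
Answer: -124/3 ≈ -41.333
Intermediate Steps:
q(I, N) = (I + N)/N
g(q(-1, 3))*31 = -2*(-1 + 3)/3*31 = -2*2/3*31 = -4/3*31 = -124/3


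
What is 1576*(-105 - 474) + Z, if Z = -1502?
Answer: -914006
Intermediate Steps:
1576*(-105 - 474) + Z = 1576*(-105 - 474) - 1502 = 1576*(-579) - 1502 = -912504 - 1502 = -914006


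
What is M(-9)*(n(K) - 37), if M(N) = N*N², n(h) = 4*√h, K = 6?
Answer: 26973 - 2916*√6 ≈ 19830.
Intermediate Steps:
M(N) = N³
M(-9)*(n(K) - 37) = (-9)³*(4*√6 - 37) = -729*(-37 + 4*√6) = 26973 - 2916*√6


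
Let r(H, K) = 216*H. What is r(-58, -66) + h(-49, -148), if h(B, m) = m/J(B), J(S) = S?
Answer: -613724/49 ≈ -12525.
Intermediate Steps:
h(B, m) = m/B
r(-58, -66) + h(-49, -148) = 216*(-58) - 148/(-49) = -12528 - 148*(-1/49) = -12528 + 148/49 = -613724/49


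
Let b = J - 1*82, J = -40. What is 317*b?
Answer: -38674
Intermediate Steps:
b = -122 (b = -40 - 1*82 = -40 - 82 = -122)
317*b = 317*(-122) = -38674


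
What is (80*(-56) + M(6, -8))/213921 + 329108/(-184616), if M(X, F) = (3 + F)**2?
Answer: -219832027/121892714 ≈ -1.8035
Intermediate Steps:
(80*(-56) + M(6, -8))/213921 + 329108/(-184616) = (80*(-56) + (3 - 8)**2)/213921 + 329108/(-184616) = (-4480 + (-5)**2)*(1/213921) + 329108*(-1/184616) = (-4480 + 25)*(1/213921) - 82277/46154 = -4455*1/213921 - 82277/46154 = -55/2641 - 82277/46154 = -219832027/121892714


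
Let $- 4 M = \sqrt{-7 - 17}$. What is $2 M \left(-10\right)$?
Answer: $10 i \sqrt{6} \approx 24.495 i$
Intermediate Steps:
$M = - \frac{i \sqrt{6}}{2}$ ($M = - \frac{\sqrt{-7 - 17}}{4} = - \frac{\sqrt{-24}}{4} = - \frac{2 i \sqrt{6}}{4} = - \frac{i \sqrt{6}}{2} \approx - 1.2247 i$)
$2 M \left(-10\right) = 2 \left(- \frac{i \sqrt{6}}{2}\right) \left(-10\right) = - i \sqrt{6} \left(-10\right) = 10 i \sqrt{6}$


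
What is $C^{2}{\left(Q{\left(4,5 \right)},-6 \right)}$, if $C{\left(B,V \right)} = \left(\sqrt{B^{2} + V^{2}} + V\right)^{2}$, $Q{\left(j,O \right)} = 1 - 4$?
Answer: $13041 - 5832 \sqrt{5} \approx 0.25156$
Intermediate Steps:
$Q{\left(j,O \right)} = -3$ ($Q{\left(j,O \right)} = 1 - 4 = -3$)
$C{\left(B,V \right)} = \left(V + \sqrt{B^{2} + V^{2}}\right)^{2}$
$C^{2}{\left(Q{\left(4,5 \right)},-6 \right)} = \left(\left(-6 + \sqrt{\left(-3\right)^{2} + \left(-6\right)^{2}}\right)^{2}\right)^{2} = \left(\left(-6 + \sqrt{9 + 36}\right)^{2}\right)^{2} = \left(\left(-6 + \sqrt{45}\right)^{2}\right)^{2} = \left(\left(-6 + 3 \sqrt{5}\right)^{2}\right)^{2} = \left(-6 + 3 \sqrt{5}\right)^{4}$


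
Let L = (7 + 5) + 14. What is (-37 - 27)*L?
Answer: -1664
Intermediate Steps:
L = 26 (L = 12 + 14 = 26)
(-37 - 27)*L = (-37 - 27)*26 = -64*26 = -1664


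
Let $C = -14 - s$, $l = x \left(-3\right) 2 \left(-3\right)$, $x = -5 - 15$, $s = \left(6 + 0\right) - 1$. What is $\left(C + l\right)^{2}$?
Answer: $143641$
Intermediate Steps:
$s = 5$ ($s = 6 - 1 = 5$)
$x = -20$ ($x = -5 - 15 = -20$)
$l = -360$ ($l = \left(-20\right) \left(-3\right) 2 \left(-3\right) = 60 \left(-6\right) = -360$)
$C = -19$ ($C = -14 - 5 = -19$)
$\left(C + l\right)^{2} = \left(-19 - 360\right)^{2} = \left(-379\right)^{2} = 143641$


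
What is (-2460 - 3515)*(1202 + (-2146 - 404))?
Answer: 8054300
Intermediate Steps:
(-2460 - 3515)*(1202 + (-2146 - 404)) = -5975*(1202 - 2550) = -5975*(-1348) = 8054300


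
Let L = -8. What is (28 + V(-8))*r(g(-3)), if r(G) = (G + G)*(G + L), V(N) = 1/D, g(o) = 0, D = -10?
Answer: 0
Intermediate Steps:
V(N) = -⅒ (V(N) = 1/(-10) = -⅒)
r(G) = 2*G*(-8 + G) (r(G) = (G + G)*(G - 8) = (2*G)*(-8 + G) = 2*G*(-8 + G))
(28 + V(-8))*r(g(-3)) = (28 - ⅒)*(2*0*(-8 + 0)) = 279*(2*0*(-8))/10 = (279/10)*0 = 0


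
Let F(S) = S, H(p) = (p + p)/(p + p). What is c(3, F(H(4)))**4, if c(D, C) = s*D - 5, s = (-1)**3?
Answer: 4096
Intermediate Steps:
H(p) = 1 (H(p) = (2*p)/((2*p)) = (2*p)*(1/(2*p)) = 1)
s = -1
c(D, C) = -5 - D (c(D, C) = -D - 5 = -5 - D)
c(3, F(H(4)))**4 = (-5 - 1*3)**4 = (-5 - 3)**4 = (-8)**4 = 4096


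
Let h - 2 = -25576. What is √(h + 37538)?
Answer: 2*√2991 ≈ 109.38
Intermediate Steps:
h = -25574 (h = 2 - 25576 = -25574)
√(h + 37538) = √(-25574 + 37538) = √11964 = 2*√2991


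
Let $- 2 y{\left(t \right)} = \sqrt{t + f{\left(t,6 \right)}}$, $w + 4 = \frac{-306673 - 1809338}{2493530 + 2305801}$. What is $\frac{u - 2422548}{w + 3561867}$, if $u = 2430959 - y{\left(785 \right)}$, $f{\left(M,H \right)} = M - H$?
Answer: $\frac{13455724347}{5698185799214} + \frac{1599777 \sqrt{391}}{5698185799214} \approx 0.002367$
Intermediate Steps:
$w = - \frac{7104445}{1599777}$ ($w = -4 + \frac{-306673 - 1809338}{2493530 + 2305801} = -4 - \frac{2116011}{4799331} = -4 - \frac{705337}{1599777} = - \frac{7104445}{1599777} \approx -4.4409$)
$y{\left(t \right)} = - \frac{\sqrt{-6 + 2 t}}{2}$ ($y{\left(t \right)} = - \frac{\sqrt{t + \left(t - 6\right)}}{2} = - \frac{\sqrt{t + \left(-6 + t\right)}}{2} = - \frac{\sqrt{-6 + 2 t}}{2}$)
$u = 2430959 + \sqrt{391}$ ($u = 2430959 - - \frac{\sqrt{-6 + 2 \cdot 785}}{2} = 2430959 - - \frac{\sqrt{-6 + 1570}}{2} = 2430959 - - \frac{\sqrt{1564}}{2} = 2430959 - - \frac{2 \sqrt{391}}{2} = 2430959 - - \sqrt{391} = 2430959 + \sqrt{391} \approx 2.431 \cdot 10^{6}$)
$\frac{u - 2422548}{w + 3561867} = \frac{\left(2430959 + \sqrt{391}\right) - 2422548}{- \frac{7104445}{1599777} + 3561867} = \frac{8411 + \sqrt{391}}{\frac{5698185799214}{1599777}} = \left(8411 + \sqrt{391}\right) \frac{1599777}{5698185799214} = \frac{13455724347}{5698185799214} + \frac{1599777 \sqrt{391}}{5698185799214}$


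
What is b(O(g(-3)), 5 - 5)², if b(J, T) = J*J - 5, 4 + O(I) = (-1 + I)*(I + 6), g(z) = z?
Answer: 63001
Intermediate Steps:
O(I) = -4 + (-1 + I)*(6 + I) (O(I) = -4 + (-1 + I)*(I + 6) = -4 + (-1 + I)*(6 + I))
b(J, T) = -5 + J² (b(J, T) = J² - 5 = -5 + J²)
b(O(g(-3)), 5 - 5)² = (-5 + (-10 + (-3)² + 5*(-3))²)² = (-5 + (-10 + 9 - 15)²)² = (-5 + (-16)²)² = (-5 + 256)² = 251² = 63001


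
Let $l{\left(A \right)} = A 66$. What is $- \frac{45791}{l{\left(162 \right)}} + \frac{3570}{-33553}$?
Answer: $- \frac{1574595863}{358748676} \approx -4.3891$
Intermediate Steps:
$l{\left(A \right)} = 66 A$
$- \frac{45791}{l{\left(162 \right)}} + \frac{3570}{-33553} = - \frac{45791}{66 \cdot 162} + \frac{3570}{-33553} = - \frac{45791}{10692} + 3570 \left(- \frac{1}{33553}\right) = \left(-45791\right) \frac{1}{10692} - \frac{3570}{33553} = - \frac{45791}{10692} - \frac{3570}{33553} = - \frac{1574595863}{358748676}$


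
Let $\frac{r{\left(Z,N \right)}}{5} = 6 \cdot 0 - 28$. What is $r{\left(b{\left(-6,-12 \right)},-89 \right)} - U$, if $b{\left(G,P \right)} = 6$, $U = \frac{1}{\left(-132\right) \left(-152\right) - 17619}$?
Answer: $- \frac{342301}{2445} \approx -140.0$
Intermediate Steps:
$U = \frac{1}{2445}$ ($U = \frac{1}{20064 - 17619} = \frac{1}{2445} \approx 0.000409$)
$r{\left(Z,N \right)} = -140$ ($r{\left(Z,N \right)} = 5 \left(6 \cdot 0 - 28\right) = 5 \left(0 - 28\right) = 5 \left(-28\right) = -140$)
$r{\left(b{\left(-6,-12 \right)},-89 \right)} - U = -140 - \frac{1}{2445} = - \frac{342301}{2445}$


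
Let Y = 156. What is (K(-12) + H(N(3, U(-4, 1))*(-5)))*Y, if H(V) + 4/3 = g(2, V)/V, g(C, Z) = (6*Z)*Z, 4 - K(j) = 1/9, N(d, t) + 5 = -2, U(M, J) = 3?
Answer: 99476/3 ≈ 33159.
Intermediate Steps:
N(d, t) = -7 (N(d, t) = -5 - 2 = -7)
K(j) = 35/9 (K(j) = 4 - 1/9 = 4 - 1*⅑ = 4 - ⅑ = 35/9)
g(C, Z) = 6*Z²
H(V) = -4/3 + 6*V (H(V) = -4/3 + (6*V²)/V = -4/3 + 6*V)
(K(-12) + H(N(3, U(-4, 1))*(-5)))*Y = (35/9 + (-4/3 + 6*(-7*(-5))))*156 = (35/9 + (-4/3 + 6*35))*156 = (35/9 + (-4/3 + 210))*156 = (35/9 + 626/3)*156 = (1913/9)*156 = 99476/3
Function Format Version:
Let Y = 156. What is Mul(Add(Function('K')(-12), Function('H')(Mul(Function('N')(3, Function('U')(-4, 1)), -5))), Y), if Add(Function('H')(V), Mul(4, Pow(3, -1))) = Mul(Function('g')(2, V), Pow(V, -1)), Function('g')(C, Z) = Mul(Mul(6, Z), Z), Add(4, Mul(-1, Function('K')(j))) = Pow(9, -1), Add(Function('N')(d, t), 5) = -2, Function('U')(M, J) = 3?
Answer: Rational(99476, 3) ≈ 33159.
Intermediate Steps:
Function('N')(d, t) = -7 (Function('N')(d, t) = Add(-5, -2) = -7)
Function('K')(j) = Rational(35, 9) (Function('K')(j) = Add(4, Mul(-1, Pow(9, -1))) = Add(4, Mul(-1, Rational(1, 9))) = Add(4, Rational(-1, 9)) = Rational(35, 9))
Function('g')(C, Z) = Mul(6, Pow(Z, 2))
Function('H')(V) = Add(Rational(-4, 3), Mul(6, V)) (Function('H')(V) = Add(Rational(-4, 3), Mul(Mul(6, Pow(V, 2)), Pow(V, -1))) = Add(Rational(-4, 3), Mul(6, V)))
Mul(Add(Function('K')(-12), Function('H')(Mul(Function('N')(3, Function('U')(-4, 1)), -5))), Y) = Mul(Add(Rational(35, 9), Add(Rational(-4, 3), Mul(6, Mul(-7, -5)))), 156) = Mul(Add(Rational(35, 9), Add(Rational(-4, 3), Mul(6, 35))), 156) = Mul(Add(Rational(35, 9), Add(Rational(-4, 3), 210)), 156) = Mul(Add(Rational(35, 9), Rational(626, 3)), 156) = Mul(Rational(1913, 9), 156) = Rational(99476, 3)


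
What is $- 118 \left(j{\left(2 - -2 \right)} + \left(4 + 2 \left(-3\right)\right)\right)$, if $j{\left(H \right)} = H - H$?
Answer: $236$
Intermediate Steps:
$j{\left(H \right)} = 0$
$- 118 \left(j{\left(2 - -2 \right)} + \left(4 + 2 \left(-3\right)\right)\right) = - 118 \left(0 + \left(4 + 2 \left(-3\right)\right)\right) = - 118 \left(0 + \left(4 - 6\right)\right) = - 118 \left(0 - 2\right) = \left(-118\right) \left(-2\right) = 236$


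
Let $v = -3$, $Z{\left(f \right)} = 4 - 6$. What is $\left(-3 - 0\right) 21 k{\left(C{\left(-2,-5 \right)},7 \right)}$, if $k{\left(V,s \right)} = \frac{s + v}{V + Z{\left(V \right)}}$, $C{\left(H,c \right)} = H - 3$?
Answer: $36$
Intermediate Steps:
$Z{\left(f \right)} = -2$ ($Z{\left(f \right)} = 4 - 6 = -2$)
$C{\left(H,c \right)} = -3 + H$ ($C{\left(H,c \right)} = H - 3 = -3 + H$)
$k{\left(V,s \right)} = \frac{-3 + s}{-2 + V}$ ($k{\left(V,s \right)} = \frac{s - 3}{V - 2} = \frac{-3 + s}{-2 + V}$)
$\left(-3 - 0\right) 21 k{\left(C{\left(-2,-5 \right)},7 \right)} = \left(-3 - 0\right) 21 \frac{-3 + 7}{-2 - 5} = \left(-3 + 0\right) 21 \frac{1}{-2 - 5} \cdot 4 = \left(-3\right) 21 \frac{1}{-7} \cdot 4 = - 63 \left(\left(- \frac{1}{7}\right) 4\right) = \left(-63\right) \left(- \frac{4}{7}\right) = 36$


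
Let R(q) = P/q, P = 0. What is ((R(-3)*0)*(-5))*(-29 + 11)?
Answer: 0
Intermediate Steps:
R(q) = 0 (R(q) = 0/q = 0)
((R(-3)*0)*(-5))*(-29 + 11) = ((0*0)*(-5))*(-29 + 11) = (0*(-5))*(-18) = 0*(-18) = 0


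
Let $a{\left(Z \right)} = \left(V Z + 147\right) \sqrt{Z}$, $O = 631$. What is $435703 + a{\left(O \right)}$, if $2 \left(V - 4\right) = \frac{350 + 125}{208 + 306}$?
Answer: $435703 + \frac{3045513 \sqrt{631}}{1028} \approx 5.1012 \cdot 10^{5}$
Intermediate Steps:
$V = \frac{4587}{1028}$ ($V = 4 + \frac{\left(350 + 125\right) \frac{1}{208 + 306}}{2} = 4 + \frac{475 \cdot \frac{1}{514}}{2} = 4 + \frac{1}{2} \cdot \frac{475}{514} = 4 + \frac{475}{1028} = \frac{4587}{1028} \approx 4.4621$)
$a{\left(Z \right)} = \sqrt{Z} \left(147 + \frac{4587 Z}{1028}\right)$ ($a{\left(Z \right)} = \left(\frac{4587 Z}{1028} + 147\right) \sqrt{Z} = \left(147 + \frac{4587 Z}{1028}\right) \sqrt{Z} = \sqrt{Z} \left(147 + \frac{4587 Z}{1028}\right)$)
$435703 + a{\left(O \right)} = 435703 + \sqrt{631} \left(147 + \frac{4587}{1028} \cdot 631\right) = 435703 + \sqrt{631} \left(147 + \frac{2894397}{1028}\right) = 435703 + \sqrt{631} \cdot \frac{3045513}{1028} = 435703 + \frac{3045513 \sqrt{631}}{1028}$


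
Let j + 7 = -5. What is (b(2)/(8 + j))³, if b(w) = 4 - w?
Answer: -⅛ ≈ -0.12500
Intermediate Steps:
j = -12 (j = -7 - 5 = -12)
(b(2)/(8 + j))³ = ((4 - 1*2)/(8 - 12))³ = ((4 - 2)/(-4))³ = (-¼*2)³ = (-½)³ = -⅛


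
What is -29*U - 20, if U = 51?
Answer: -1499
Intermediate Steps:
-29*U - 20 = -29*51 - 20 = -1479 - 20 = -1499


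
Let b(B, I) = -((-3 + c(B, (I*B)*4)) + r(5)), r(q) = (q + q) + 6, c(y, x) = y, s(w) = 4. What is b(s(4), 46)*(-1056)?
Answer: 17952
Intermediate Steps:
r(q) = 6 + 2*q (r(q) = 2*q + 6 = 6 + 2*q)
b(B, I) = -13 - B (b(B, I) = -((-3 + B) + (6 + 2*5)) = -((-3 + B) + (6 + 10)) = -((-3 + B) + 16) = -(13 + B) = -13 - B)
b(s(4), 46)*(-1056) = (-13 - 1*4)*(-1056) = (-13 - 4)*(-1056) = -17*(-1056) = 17952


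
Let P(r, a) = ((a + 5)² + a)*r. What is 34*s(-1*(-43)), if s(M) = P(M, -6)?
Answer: -7310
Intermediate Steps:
P(r, a) = r*(a + (5 + a)²) (P(r, a) = ((5 + a)² + a)*r = (a + (5 + a)²)*r = r*(a + (5 + a)²))
s(M) = -5*M (s(M) = M*(-6 + (5 - 6)²) = M*(-6 + (-1)²) = M*(-6 + 1) = M*(-5) = -5*M)
34*s(-1*(-43)) = 34*(-(-5)*(-43)) = 34*(-5*43) = 34*(-215) = -7310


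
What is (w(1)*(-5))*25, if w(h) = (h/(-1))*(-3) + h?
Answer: -500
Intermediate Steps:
w(h) = 4*h (w(h) = (h*(-1))*(-3) + h = -h*(-3) + h = 3*h + h = 4*h)
(w(1)*(-5))*25 = ((4*1)*(-5))*25 = (4*(-5))*25 = -20*25 = -500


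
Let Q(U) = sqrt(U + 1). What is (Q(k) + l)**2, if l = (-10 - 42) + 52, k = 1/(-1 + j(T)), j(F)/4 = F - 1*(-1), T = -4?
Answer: 12/13 ≈ 0.92308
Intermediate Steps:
j(F) = 4 + 4*F (j(F) = 4*(F - 1*(-1)) = 4*(F + 1) = 4*(1 + F) = 4 + 4*F)
k = -1/13 (k = 1/(-1 + (4 + 4*(-4))) = 1/(-1 + (4 - 16)) = 1/(-1 - 12) = 1/(-13) = -1/13 ≈ -0.076923)
Q(U) = sqrt(1 + U)
l = 0 (l = -52 + 52 = 0)
(Q(k) + l)**2 = (sqrt(1 - 1/13) + 0)**2 = (sqrt(12/13) + 0)**2 = (2*sqrt(39)/13 + 0)**2 = (2*sqrt(39)/13)**2 = 12/13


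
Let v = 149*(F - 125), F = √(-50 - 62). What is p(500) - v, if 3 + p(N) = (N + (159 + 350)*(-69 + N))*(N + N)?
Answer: 219897622 - 596*I*√7 ≈ 2.199e+8 - 1576.9*I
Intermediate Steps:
F = 4*I*√7 (F = √(-112) = 4*I*√7 ≈ 10.583*I)
p(N) = -3 + 2*N*(-35121 + 510*N) (p(N) = -3 + (N + (159 + 350)*(-69 + N))*(N + N) = -3 + (N + 509*(-69 + N))*(2*N) = -3 + (N + (-35121 + 509*N))*(2*N) = -3 + (-35121 + 510*N)*(2*N) = -3 + 2*N*(-35121 + 510*N))
v = -18625 + 596*I*√7 (v = 149*(4*I*√7 - 125) = 149*(-125 + 4*I*√7) = -18625 + 596*I*√7 ≈ -18625.0 + 1576.9*I)
p(500) - v = (-3 - 70242*500 + 1020*500²) - (-18625 + 596*I*√7) = (-3 - 35121000 + 1020*250000) + (18625 - 596*I*√7) = (-3 - 35121000 + 255000000) + (18625 - 596*I*√7) = 219878997 + (18625 - 596*I*√7) = 219897622 - 596*I*√7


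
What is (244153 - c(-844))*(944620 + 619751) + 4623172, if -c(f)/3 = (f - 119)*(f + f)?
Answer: 8010812174407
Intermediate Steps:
c(f) = -6*f*(-119 + f) (c(f) = -3*(f - 119)*(f + f) = -3*(-119 + f)*2*f = -6*f*(-119 + f))
(244153 - c(-844))*(944620 + 619751) + 4623172 = (244153 - 6*(-844)*(119 - 1*(-844)))*(944620 + 619751) + 4623172 = (244153 - 6*(-844)*(119 + 844))*1564371 + 4623172 = (244153 - 6*(-844)*963)*1564371 + 4623172 = (244153 - 1*(-4876632))*1564371 + 4623172 = (244153 + 4876632)*1564371 + 4623172 = 5120785*1564371 + 4623172 = 8010807551235 + 4623172 = 8010812174407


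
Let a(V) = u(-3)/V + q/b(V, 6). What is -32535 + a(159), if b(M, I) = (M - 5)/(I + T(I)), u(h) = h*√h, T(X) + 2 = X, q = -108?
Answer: -2505735/77 - I*√3/53 ≈ -32542.0 - 0.03268*I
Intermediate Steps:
T(X) = -2 + X
u(h) = h^(3/2)
b(M, I) = (-5 + M)/(-2 + 2*I) (b(M, I) = (M - 5)/(I + (-2 + I)) = (-5 + M)/(-2 + 2*I))
a(V) = -108/(-½ + V/10) - 3*I*√3/V (a(V) = (-3)^(3/2)/V - 108*2*(-1 + 6)/(-5 + V) = (-3*I*√3)/V - 108*10/(-5 + V) = -3*I*√3/V - 108*10/(-5 + V) = -3*I*√3/V - 108/(-½ + V/10) = -108/(-½ + V/10) - 3*I*√3/V)
-32535 + a(159) = -32535 + 3*(-360*159 + I*√3*(5 - 1*159))/(159*(-5 + 159)) = -32535 + 3*(1/159)*(-57240 + I*√3*(5 - 159))/154 = -32535 + 3*(1/159)*(1/154)*(-57240 + I*√3*(-154)) = -32535 + 3*(1/159)*(1/154)*(-57240 - 154*I*√3) = -32535 + (-540/77 - I*√3/53) = -2505735/77 - I*√3/53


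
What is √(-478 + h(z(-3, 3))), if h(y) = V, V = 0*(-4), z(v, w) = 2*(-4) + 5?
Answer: I*√478 ≈ 21.863*I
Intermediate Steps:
z(v, w) = -3 (z(v, w) = -8 + 5 = -3)
V = 0
h(y) = 0
√(-478 + h(z(-3, 3))) = √(-478 + 0) = √(-478) = I*√478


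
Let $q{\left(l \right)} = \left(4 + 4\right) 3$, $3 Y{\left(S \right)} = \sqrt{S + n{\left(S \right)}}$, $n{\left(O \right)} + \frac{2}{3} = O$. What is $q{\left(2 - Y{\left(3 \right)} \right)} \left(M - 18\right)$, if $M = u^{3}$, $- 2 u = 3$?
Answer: $-513$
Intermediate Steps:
$u = - \frac{3}{2}$ ($u = \left(- \frac{1}{2}\right) 3 = - \frac{3}{2} \approx -1.5$)
$n{\left(O \right)} = - \frac{2}{3} + O$
$Y{\left(S \right)} = \frac{\sqrt{- \frac{2}{3} + 2 S}}{3}$ ($Y{\left(S \right)} = \frac{\sqrt{S + \left(- \frac{2}{3} + S\right)}}{3} = \frac{\sqrt{- \frac{2}{3} + 2 S}}{3}$)
$q{\left(l \right)} = 24$ ($q{\left(l \right)} = 8 \cdot 3 = 24$)
$M = - \frac{27}{8}$ ($M = \left(- \frac{3}{2}\right)^{3} = - \frac{27}{8} \approx -3.375$)
$q{\left(2 - Y{\left(3 \right)} \right)} \left(M - 18\right) = 24 \left(- \frac{27}{8} - 18\right) = 24 \left(- \frac{171}{8}\right) = -513$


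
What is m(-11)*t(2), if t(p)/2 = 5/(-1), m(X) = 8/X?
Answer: 80/11 ≈ 7.2727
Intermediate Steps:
t(p) = -10 (t(p) = 2*(5/(-1)) = 2*(5*(-1)) = 2*(-5) = -10)
m(-11)*t(2) = (8/(-11))*(-10) = (8*(-1/11))*(-10) = -8/11*(-10) = 80/11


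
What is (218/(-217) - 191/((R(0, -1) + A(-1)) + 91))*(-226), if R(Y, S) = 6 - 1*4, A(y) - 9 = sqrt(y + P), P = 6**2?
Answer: 1466296136/2250073 - 43166*sqrt(35)/10369 ≈ 627.04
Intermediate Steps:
P = 36
A(y) = 9 + sqrt(36 + y) (A(y) = 9 + sqrt(y + 36) = 9 + sqrt(36 + y))
R(Y, S) = 2 (R(Y, S) = 6 - 4 = 2)
(218/(-217) - 191/((R(0, -1) + A(-1)) + 91))*(-226) = (218/(-217) - 191/((2 + (9 + sqrt(36 - 1))) + 91))*(-226) = (218*(-1/217) - 191/((2 + (9 + sqrt(35))) + 91))*(-226) = (-218/217 - 191/((11 + sqrt(35)) + 91))*(-226) = (-218/217 - 191/(102 + sqrt(35)))*(-226) = 49268/217 + 43166/(102 + sqrt(35))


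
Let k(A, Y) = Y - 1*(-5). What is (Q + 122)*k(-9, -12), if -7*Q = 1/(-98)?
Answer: -83693/98 ≈ -854.01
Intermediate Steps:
k(A, Y) = 5 + Y (k(A, Y) = Y + 5 = 5 + Y)
Q = 1/686 (Q = -⅐/(-98) = -⅐*(-1/98) = 1/686 ≈ 0.0014577)
(Q + 122)*k(-9, -12) = (1/686 + 122)*(5 - 12) = (83693/686)*(-7) = -83693/98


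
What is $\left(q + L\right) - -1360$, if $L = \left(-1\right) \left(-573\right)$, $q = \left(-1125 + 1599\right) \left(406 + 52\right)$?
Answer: $219025$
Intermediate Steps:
$q = 217092$ ($q = 474 \cdot 458 = 217092$)
$L = 573$
$\left(q + L\right) - -1360 = \left(217092 + 573\right) - -1360 = 217665 + 1360 = 219025$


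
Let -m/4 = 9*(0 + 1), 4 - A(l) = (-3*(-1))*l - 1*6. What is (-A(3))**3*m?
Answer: 36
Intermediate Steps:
A(l) = 10 - 3*l (A(l) = 4 - ((-3*(-1))*l - 1*6) = 4 - (3*l - 6) = 4 - (-6 + 3*l) = 4 + (6 - 3*l) = 10 - 3*l)
m = -36 (m = -36*(0 + 1) = -36 ≈ -36.000)
(-A(3))**3*m = (-(10 - 3*3))**3*(-36) = (-(10 - 9))**3*(-36) = (-1*1)**3*(-36) = (-1)**3*(-36) = -1*(-36) = 36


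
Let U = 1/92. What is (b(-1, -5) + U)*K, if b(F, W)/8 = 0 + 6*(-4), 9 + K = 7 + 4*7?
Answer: -229619/46 ≈ -4991.7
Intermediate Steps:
U = 1/92 ≈ 0.010870
K = 26 (K = -9 + (7 + 4*7) = -9 + (7 + 28) = -9 + 35 = 26)
b(F, W) = -192 (b(F, W) = 8*(0 + 6*(-4)) = 8*(0 - 24) = 8*(-24) = -192)
(b(-1, -5) + U)*K = (-192 + 1/92)*26 = -17663/92*26 = -229619/46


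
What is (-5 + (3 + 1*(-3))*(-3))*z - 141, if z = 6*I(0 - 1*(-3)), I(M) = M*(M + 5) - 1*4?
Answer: -741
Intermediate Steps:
I(M) = -4 + M*(5 + M) (I(M) = M*(5 + M) - 4 = -4 + M*(5 + M))
z = 120 (z = 6*(-4 + (0 - 1*(-3))**2 + 5*(0 - 1*(-3))) = 6*(-4 + (0 + 3)**2 + 5*(0 + 3)) = 6*(-4 + 3**2 + 5*3) = 6*(-4 + 9 + 15) = 6*20 = 120)
(-5 + (3 + 1*(-3))*(-3))*z - 141 = (-5 + (3 + 1*(-3))*(-3))*120 - 141 = (-5 + (3 - 3)*(-3))*120 - 141 = (-5 + 0*(-3))*120 - 141 = (-5 + 0)*120 - 141 = -5*120 - 141 = -600 - 141 = -741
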